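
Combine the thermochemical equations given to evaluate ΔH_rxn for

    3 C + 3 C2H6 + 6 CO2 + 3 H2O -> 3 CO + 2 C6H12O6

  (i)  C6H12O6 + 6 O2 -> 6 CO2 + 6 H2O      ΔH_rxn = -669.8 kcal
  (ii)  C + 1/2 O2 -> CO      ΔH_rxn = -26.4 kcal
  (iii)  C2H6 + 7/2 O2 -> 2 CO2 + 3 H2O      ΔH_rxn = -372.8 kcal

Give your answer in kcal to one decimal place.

ΔH_rxn = 142.0 kcal

(i) reversed and × 2 (reverse to put C6H12O6 on the product side; ×2 to match 2 C6H12O6 in the target): (-2)·(-669.8) = +1339.6 kcal
(ii) × 3 (×3 to match 3 CO in the target): (3)·(-26.4) = -79.2 kcal
(iii) × 3 (×3 to match 3 C2H6 in the target): (3)·(-372.8) = -1118.4 kcal
ΔH_rxn = (-2)·(-669.8) + (3)·(-26.4) + (3)·(-372.8) = 142.0 kcal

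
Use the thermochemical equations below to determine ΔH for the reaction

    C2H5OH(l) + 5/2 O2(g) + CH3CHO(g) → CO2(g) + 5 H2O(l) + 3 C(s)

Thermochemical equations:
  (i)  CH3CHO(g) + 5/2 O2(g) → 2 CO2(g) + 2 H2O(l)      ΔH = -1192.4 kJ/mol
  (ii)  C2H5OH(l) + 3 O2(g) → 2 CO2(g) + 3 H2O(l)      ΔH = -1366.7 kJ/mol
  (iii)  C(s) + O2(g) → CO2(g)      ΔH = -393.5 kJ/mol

(i) as written (CH3CHO(g) already on the reactant side): -1192.4 kJ/mol
(ii) as written (C2H5OH(l) already on the reactant side): -1366.7 kJ/mol
(iii) reversed and × 3 (C(s) must end up as a product; ×3 to match 3 C(s) in the target): (-3)·(-393.5) = +1180.5 kJ/mol
Since enthalpy is a state function, ΔH = (-1192.4) + (-1366.7) + (+1180.5) = -1378.6 kJ/mol

ΔH = -1378.6 kJ/mol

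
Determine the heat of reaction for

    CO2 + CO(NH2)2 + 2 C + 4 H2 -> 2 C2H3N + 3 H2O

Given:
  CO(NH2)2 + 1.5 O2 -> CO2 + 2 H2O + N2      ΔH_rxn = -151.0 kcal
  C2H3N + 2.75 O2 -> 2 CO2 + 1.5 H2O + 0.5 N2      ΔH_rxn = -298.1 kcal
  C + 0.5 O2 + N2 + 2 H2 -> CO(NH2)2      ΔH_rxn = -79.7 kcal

ΔH_rxn = -16.2 kcal

equation 1 × 3: (3)·(-151.0) = -453.0 kcal
equation 2 reversed and × 2: (-2)·(-298.1) = +596.2 kcal
equation 3 × 2: (2)·(-79.7) = -159.4 kcal
ΔH_rxn = (3)·(-151.0) + (-2)·(-298.1) + (2)·(-79.7) = -16.2 kcal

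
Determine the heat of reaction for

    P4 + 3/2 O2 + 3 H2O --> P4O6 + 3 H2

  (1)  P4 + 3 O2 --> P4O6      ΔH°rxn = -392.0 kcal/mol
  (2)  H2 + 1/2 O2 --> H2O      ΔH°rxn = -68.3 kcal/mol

(1) as written: -392.0 kcal/mol
(2) reversed and × 3: (-3)·(-68.3) = +204.9 kcal/mol
ΔH°rxn = (1)·(-392.0) + (-3)·(-68.3) = -187.1 kcal/mol

ΔH°rxn = -187.1 kcal/mol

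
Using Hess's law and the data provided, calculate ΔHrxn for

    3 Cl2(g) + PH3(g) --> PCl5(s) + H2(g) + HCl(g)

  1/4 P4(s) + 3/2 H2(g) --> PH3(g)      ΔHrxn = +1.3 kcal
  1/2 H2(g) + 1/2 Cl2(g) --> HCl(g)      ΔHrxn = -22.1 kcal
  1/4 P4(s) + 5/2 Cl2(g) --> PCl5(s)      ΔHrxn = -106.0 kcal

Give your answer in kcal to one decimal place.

equation 1 reversed (PH3(g) must end up as a reactant): -1.3 kcal
equation 2 as written (HCl(g) already on the product side): -22.1 kcal
equation 3 as written (PCl5(s) already on the product side): -106.0 kcal
Since enthalpy is a state function, ΔHrxn = (-1)·(+1.3) + (1)·(-22.1) + (1)·(-106.0) = -129.4 kcal

ΔHrxn = -129.4 kcal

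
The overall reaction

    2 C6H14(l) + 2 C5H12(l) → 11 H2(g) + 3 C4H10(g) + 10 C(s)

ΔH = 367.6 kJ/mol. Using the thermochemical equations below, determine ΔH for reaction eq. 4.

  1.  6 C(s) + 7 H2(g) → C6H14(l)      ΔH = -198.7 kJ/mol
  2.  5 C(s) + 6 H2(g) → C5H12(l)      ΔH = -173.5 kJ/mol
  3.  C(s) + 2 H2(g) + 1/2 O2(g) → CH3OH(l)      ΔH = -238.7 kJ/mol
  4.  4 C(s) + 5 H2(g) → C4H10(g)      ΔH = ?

eq. 1 reversed and × 2 (reverse to put C6H14(l) on the reactant side; scale by 2 for the 2 C6H14(l)): (-2)·(-198.7) = +397.4 kJ/mol
eq. 2 reversed and × 2 (C5H12(l) must end up as a reactant; ×2 to match 2 C5H12(l) in the target): (-2)·(-173.5) = +347.0 kJ/mol
eq. 3: not needed (CH3OH(l) appears nowhere else).
eq. 4 × 3 (scale by 3 for the 3 C4H10(g)): contributes 3·x
+367.6 = (+397.4) + (+347.0) + 3·x
x = (+367.6 − (+744.4)) / (3) = -125.6 kJ/mol

ΔH = -125.6 kJ/mol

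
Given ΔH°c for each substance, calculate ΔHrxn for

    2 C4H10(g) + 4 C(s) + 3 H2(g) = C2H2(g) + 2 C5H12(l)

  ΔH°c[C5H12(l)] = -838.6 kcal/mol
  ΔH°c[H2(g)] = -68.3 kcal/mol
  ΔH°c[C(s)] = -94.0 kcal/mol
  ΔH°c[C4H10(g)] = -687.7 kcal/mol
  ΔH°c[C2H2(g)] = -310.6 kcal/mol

Using ΔH = Σ nΔHc°(reactants) − Σ nΔHc°(products):
= [2·(-687.7) + 4·(-94.0) + 3·(-68.3)] − [1·(-310.6) + 2·(-838.6)]
= 31.5 kcal/mol

ΔHrxn = 31.5 kcal/mol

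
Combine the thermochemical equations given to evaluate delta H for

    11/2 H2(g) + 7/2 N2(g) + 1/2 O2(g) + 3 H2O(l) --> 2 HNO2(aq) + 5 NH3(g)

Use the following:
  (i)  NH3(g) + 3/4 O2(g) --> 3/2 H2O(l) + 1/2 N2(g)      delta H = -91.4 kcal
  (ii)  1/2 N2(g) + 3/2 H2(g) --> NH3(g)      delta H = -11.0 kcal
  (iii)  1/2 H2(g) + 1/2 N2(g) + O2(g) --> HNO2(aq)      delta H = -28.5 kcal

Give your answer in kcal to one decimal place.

(i) reversed and × 2 (H2O(l) must end up as a reactant; scale by 2 for the 3 H2O(l)): (-2)·(-91.4) = +182.8 kcal
(ii) × 3: (3)·(-11.0) = -33.0 kcal
(iii) × 2 (×2 to match 2 HNO2(aq) in the target): (2)·(-28.5) = -57.0 kcal
delta H = (-2)·(-91.4) + (3)·(-11.0) + (2)·(-28.5) = 92.8 kcal

delta H = 92.8 kcal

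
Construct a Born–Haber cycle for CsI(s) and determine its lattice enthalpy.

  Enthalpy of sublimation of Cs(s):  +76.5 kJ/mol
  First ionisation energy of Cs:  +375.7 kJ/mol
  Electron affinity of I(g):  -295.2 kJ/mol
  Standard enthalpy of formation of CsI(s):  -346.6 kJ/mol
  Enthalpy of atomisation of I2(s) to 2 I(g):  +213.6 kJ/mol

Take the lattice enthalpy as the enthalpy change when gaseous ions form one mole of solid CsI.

ΔHf° = 1·ΔHsub + 1·(ΣIE) + 1/2·D(I2) + 1·EA + U
-346.6 = 1·(+76.5) + 1·(+375.7) + 1/2·(+213.6) + 1·(-295.2) + U
U = -346.6 − (+263.8) = -610.4 kJ/mol

U = -610.4 kJ/mol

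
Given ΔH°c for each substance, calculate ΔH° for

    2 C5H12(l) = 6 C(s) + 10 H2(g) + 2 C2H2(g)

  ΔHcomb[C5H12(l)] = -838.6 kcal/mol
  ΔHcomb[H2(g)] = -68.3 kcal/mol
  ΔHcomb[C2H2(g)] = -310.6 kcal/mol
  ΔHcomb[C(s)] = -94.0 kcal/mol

Using ΔH = Σ nΔHc°(reactants) − Σ nΔHc°(products):
= [2·(-838.6)] − [6·(-94.0) + 10·(-68.3) + 2·(-310.6)]
= 191.0 kcal/mol

ΔH° = 191.0 kcal/mol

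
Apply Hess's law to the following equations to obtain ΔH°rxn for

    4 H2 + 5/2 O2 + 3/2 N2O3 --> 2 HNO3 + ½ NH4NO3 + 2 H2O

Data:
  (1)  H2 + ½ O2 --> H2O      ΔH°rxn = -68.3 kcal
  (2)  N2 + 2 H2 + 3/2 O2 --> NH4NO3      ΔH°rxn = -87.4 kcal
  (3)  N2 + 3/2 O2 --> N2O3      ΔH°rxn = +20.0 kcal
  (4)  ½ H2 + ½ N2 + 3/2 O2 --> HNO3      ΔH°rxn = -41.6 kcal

ΔH°rxn = -293.5 kcal

(1) × 2: (2)·(-68.3) = -136.6 kcal
(2) × 1/2: (1/2)·(-87.4) = -43.7 kcal
(3) reversed and × 3/2: (-3/2)·(+20.0) = -30.0 kcal
(4) × 2: (2)·(-41.6) = -83.2 kcal
Combining the equations, ΔH°rxn = (2)·(-68.3) + (1/2)·(-87.4) + (-3/2)·(+20.0) + (2)·(-41.6) = -293.5 kcal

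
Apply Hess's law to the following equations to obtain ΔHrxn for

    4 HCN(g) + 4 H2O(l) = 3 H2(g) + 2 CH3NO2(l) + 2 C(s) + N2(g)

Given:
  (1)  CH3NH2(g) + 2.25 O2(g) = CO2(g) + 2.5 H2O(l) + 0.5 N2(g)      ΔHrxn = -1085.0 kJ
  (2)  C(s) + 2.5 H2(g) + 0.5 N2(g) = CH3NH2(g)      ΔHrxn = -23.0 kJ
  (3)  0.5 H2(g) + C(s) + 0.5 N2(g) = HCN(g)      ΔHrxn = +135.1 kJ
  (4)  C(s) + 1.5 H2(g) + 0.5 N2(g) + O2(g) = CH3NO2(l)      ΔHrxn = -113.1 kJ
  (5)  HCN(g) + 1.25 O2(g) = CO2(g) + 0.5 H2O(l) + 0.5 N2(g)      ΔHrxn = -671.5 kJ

ΔHrxn = 376.6 kJ

(1) reversed and × 2: (-2)·(-1085.0) = +2170.0 kJ
(2) reversed and × 2: (-2)·(-23.0) = +46.0 kJ
(3) reversed and × 2: (-2)·(+135.1) = -270.2 kJ
(4) × 2 (scale by 2 for the 2 CH3NO2(l)): (2)·(-113.1) = -226.2 kJ
(5) × 2: (2)·(-671.5) = -1343.0 kJ
Combining the equations, ΔHrxn = (-2)·(-1085.0) + (-2)·(-23.0) + (-2)·(+135.1) + (2)·(-113.1) + (2)·(-671.5) = 376.6 kJ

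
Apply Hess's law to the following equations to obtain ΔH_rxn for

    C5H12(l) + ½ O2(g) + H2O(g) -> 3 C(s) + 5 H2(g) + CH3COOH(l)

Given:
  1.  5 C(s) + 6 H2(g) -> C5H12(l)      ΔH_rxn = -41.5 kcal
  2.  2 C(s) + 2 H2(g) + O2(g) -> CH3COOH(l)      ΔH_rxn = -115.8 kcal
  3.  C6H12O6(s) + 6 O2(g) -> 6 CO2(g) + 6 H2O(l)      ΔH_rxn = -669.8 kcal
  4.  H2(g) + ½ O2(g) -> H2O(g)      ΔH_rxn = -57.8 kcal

ΔH_rxn = -16.5 kcal

eq. 1 reversed: +41.5 kcal
eq. 2 as written: -115.8 kcal
eq. 3: not needed.
eq. 4 reversed: +57.8 kcal
Combining the equations, ΔH_rxn = (+41.5) + (-115.8) + (+57.8) = -16.5 kcal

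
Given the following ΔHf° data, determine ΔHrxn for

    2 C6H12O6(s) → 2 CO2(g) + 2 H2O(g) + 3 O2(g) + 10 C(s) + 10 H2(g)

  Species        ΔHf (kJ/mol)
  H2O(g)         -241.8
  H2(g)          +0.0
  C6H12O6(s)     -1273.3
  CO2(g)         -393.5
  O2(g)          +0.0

ΔHrxn = 1276.0 kJ/mol

Products: 2·(-393.5) + 2·(-241.8) + 3·(+0.0) + 10·(+0.0) + 10·(+0.0) = -1270.6
Reactants: 2·(-1273.3) = -2546.6
ΔHrxn = (-1270.6) − (-2546.6) = 1276.0 kJ/mol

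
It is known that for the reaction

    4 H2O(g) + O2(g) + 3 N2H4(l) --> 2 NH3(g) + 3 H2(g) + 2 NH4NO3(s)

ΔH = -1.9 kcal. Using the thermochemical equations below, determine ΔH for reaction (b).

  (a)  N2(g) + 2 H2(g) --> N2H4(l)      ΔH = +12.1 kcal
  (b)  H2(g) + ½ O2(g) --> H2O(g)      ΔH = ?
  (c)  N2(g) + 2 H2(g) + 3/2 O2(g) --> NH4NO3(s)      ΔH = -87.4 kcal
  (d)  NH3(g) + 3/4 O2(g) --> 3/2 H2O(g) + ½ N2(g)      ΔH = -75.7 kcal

ΔH = -57.8 kcal

(a) reversed and × 3: (-3)·(+12.1) = -36.3 kcal
(b) reversed: contributes −x
(c) × 2: (2)·(-87.4) = -174.8 kcal
(d) reversed and × 2: (-2)·(-75.7) = +151.4 kcal
-1.9 = (-36.3) + (-174.8) + (+151.4) − x
x = (-1.9 − (-59.7)) / (-1) = -57.8 kcal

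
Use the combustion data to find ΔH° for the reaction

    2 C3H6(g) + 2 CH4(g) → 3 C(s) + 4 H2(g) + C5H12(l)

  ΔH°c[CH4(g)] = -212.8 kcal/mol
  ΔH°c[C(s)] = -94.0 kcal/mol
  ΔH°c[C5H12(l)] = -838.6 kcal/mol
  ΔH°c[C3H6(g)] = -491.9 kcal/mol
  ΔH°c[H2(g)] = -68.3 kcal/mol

Using ΔH = Σ nΔHc°(reactants) − Σ nΔHc°(products):
= [2·(-491.9) + 2·(-212.8)] − [3·(-94.0) + 4·(-68.3) + 1·(-838.6)]
= -15.6 kcal/mol

ΔH° = -15.6 kcal/mol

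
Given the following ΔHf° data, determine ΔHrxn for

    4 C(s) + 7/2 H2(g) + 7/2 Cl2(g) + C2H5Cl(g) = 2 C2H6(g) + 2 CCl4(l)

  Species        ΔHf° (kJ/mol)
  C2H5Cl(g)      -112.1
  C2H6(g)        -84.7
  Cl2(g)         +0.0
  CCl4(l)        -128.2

Products: 2·(-84.7) + 2·(-128.2) = -425.8
Reactants: 4·(+0.0) + 7/2·(+0.0) + 7/2·(+0.0) + 1·(-112.1) = -112.1
ΔHrxn = (-425.8) − (-112.1) = -313.7 kJ/mol

ΔHrxn = -313.7 kJ/mol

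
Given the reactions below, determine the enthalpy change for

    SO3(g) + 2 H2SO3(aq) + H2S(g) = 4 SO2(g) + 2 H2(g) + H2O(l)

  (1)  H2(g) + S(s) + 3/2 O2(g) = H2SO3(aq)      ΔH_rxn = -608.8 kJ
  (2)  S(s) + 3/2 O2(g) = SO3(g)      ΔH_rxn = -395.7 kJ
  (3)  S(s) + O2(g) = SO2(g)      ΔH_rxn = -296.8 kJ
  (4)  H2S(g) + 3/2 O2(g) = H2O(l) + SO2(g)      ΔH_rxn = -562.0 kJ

ΔH_rxn = 160.9 kJ

(1) reversed and × 2: (-2)·(-608.8) = +1217.6 kJ
(2) reversed: +395.7 kJ
(3) × 3: (3)·(-296.8) = -890.4 kJ
(4) as written: -562.0 kJ
ΔH_rxn = (+1217.6) + (+395.7) + (-890.4) + (-562.0) = 160.9 kJ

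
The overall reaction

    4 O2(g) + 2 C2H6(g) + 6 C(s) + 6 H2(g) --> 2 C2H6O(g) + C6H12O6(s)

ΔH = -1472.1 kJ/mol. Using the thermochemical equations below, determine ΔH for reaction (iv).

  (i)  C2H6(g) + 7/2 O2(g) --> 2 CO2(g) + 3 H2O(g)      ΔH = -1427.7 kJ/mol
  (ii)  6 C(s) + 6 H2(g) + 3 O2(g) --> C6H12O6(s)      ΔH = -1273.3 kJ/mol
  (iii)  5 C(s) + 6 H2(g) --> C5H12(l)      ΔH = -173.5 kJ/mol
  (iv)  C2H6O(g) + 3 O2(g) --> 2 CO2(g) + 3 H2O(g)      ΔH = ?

ΔH = -1328.3 kJ/mol

(i) × 2: (2)·(-1427.7) = -2855.4 kJ/mol
(ii) as written: -1273.3 kJ/mol
(iii): not needed.
(iv) reversed and × 2: contributes −2·x
-1472.1 = (-2855.4) + (-1273.3) − 2·x
x = (-1472.1 − (-4128.7)) / (-2) = -1328.3 kJ/mol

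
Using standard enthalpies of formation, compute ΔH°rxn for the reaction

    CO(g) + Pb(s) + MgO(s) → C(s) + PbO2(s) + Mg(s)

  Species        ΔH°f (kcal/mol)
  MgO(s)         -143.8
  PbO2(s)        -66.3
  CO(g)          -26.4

Products: 1·(+0.0) + 1·(-66.3) + 1·(+0.0) = -66.3
Reactants: 1·(-26.4) + 1·(+0.0) + 1·(-143.8) = -170.2
ΔH°rxn = (-66.3) − (-170.2) = 103.9 kcal/mol

ΔH°rxn = 103.9 kcal/mol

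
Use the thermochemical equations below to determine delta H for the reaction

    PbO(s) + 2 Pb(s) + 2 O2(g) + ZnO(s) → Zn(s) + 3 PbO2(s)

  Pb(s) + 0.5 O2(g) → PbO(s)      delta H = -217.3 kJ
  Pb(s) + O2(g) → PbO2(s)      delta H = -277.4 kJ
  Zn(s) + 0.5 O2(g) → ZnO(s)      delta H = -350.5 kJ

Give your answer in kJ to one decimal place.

equation 1 reversed: +217.3 kJ
equation 2 × 3: (3)·(-277.4) = -832.2 kJ
equation 3 reversed: +350.5 kJ
By Hess's law, delta H = (+217.3) + (-832.2) + (+350.5) = -264.4 kJ

delta H = -264.4 kJ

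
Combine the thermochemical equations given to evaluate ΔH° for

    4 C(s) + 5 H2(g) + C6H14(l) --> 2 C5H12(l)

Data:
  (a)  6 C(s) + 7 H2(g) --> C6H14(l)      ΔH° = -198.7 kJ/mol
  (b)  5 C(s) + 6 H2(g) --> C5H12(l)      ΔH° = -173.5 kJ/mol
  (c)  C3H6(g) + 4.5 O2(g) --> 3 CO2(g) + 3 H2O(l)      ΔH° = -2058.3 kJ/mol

ΔH° = -148.3 kJ/mol

(a) reversed: +198.7 kJ/mol
(b) × 2: (2)·(-173.5) = -347.0 kJ/mol
(c): not needed.
ΔH° = (+198.7) + (-347.0) = -148.3 kJ/mol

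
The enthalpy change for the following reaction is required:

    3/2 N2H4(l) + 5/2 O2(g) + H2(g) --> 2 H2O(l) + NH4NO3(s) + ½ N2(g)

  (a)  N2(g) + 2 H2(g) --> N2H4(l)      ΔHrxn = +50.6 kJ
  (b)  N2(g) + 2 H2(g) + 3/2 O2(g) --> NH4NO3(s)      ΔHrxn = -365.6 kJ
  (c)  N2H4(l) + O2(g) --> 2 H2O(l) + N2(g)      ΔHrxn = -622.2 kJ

ΔHrxn = -1013.1 kJ

(a) reversed and × 1/2: (-1/2)·(+50.6) = -25.3 kJ
(b) as written (NH4NO3(s) already on the product side): -365.6 kJ
(c) as written (H2O(l) already on the product side): -622.2 kJ
Since enthalpy is a state function, ΔHrxn = (-1/2)·(+50.6) + (1)·(-365.6) + (1)·(-622.2) = -1013.1 kJ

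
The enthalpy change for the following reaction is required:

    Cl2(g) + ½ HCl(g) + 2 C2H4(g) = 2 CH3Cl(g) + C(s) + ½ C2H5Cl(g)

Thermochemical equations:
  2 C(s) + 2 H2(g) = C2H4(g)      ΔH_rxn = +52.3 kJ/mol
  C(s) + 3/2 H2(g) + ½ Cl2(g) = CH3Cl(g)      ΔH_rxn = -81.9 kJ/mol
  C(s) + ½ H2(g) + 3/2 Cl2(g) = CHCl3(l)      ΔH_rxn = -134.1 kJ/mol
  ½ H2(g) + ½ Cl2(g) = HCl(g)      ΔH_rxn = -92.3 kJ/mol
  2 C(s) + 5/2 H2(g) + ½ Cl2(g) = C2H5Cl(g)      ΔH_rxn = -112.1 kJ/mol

equation 1 reversed and × 2 (C2H4(g) must end up as a reactant; ×2 to match 2 C2H4(g) in the target): (-2)·(+52.3) = -104.6 kJ/mol
equation 2 × 2 (×2 to match 2 CH3Cl(g) in the target): (2)·(-81.9) = -163.8 kJ/mol
equation 3: not needed (CHCl3(l) appears nowhere else).
equation 4 reversed and × 1/2 (HCl(g) must end up as a reactant; scale by 1/2 for the 1/2 HCl(g)): (-1/2)·(-92.3) = +46.15 kJ/mol
equation 5 × 1/2 (×1/2 to match 1/2 C2H5Cl(g) in the target): (1/2)·(-112.1) = -56.05 kJ/mol
Since enthalpy is a state function, ΔH_rxn = (-104.6) + (-163.8) + (+46.15) + (-56.05) = -278.3 kJ/mol

ΔH_rxn = -278.3 kJ/mol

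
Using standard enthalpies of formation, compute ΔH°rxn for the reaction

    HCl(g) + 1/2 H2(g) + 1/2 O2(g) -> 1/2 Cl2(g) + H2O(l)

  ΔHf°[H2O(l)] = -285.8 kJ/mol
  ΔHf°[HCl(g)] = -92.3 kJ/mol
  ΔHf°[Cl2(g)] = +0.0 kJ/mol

ΔH°rxn = -193.5 kJ/mol

Products: 1/2·(+0.0) + 1·(-285.8) = -285.8
Reactants: 1·(-92.3) + 1/2·(+0.0) + 1/2·(+0.0) = -92.3
ΔH°rxn = (-285.8) − (-92.3) = -193.5 kJ/mol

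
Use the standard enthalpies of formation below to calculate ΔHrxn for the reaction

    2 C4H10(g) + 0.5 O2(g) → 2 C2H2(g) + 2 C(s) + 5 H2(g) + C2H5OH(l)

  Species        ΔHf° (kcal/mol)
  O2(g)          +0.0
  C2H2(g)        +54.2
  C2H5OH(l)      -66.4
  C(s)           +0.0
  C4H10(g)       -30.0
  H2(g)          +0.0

ΔHrxn = 102.0 kcal/mol

Products: 2·(+54.2) + 2·(+0.0) + 5·(+0.0) + 1·(-66.4) = +42.0
Reactants: 2·(-30.0) + 1/2·(+0.0) = -60.0
ΔHrxn = (+42.0) − (-60.0) = 102.0 kcal/mol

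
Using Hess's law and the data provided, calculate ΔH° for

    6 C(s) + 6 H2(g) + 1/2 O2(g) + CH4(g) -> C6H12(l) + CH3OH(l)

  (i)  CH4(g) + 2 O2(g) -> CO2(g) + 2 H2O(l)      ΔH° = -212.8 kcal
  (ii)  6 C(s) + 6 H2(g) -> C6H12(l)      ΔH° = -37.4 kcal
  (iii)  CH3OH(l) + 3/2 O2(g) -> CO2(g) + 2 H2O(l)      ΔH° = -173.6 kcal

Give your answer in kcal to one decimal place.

ΔH° = -76.6 kcal

(i) as written (CH4(g) already on the reactant side): -212.8 kcal
(ii) as written (C6H12(l) already on the product side): -37.4 kcal
(iii) reversed (reverse to put CH3OH(l) on the product side): +173.6 kcal
ΔH° = (-212.8) + (-37.4) + (+173.6) = -76.6 kcal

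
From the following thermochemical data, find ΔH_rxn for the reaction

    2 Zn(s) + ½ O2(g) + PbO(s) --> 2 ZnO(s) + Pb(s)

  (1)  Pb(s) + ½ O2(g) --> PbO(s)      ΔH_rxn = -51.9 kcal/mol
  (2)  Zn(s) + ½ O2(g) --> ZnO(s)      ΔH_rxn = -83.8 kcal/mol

ΔH_rxn = -115.7 kcal/mol

(1) reversed: +51.9 kcal/mol
(2) × 2: (2)·(-83.8) = -167.6 kcal/mol
Combining the equations, ΔH_rxn = (+51.9) + (-167.6) = -115.7 kcal/mol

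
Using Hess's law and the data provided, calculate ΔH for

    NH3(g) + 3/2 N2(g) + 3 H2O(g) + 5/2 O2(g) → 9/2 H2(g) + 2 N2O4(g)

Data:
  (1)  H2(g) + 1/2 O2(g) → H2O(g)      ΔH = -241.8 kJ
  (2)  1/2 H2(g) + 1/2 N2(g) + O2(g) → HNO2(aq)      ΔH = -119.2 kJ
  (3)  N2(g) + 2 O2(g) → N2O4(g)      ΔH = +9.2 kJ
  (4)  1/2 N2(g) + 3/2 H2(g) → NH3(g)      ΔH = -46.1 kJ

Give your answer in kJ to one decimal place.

ΔH = 789.9 kJ

(1) reversed and × 3: (-3)·(-241.8) = +725.4 kJ
(2): not needed.
(3) × 2: (2)·(+9.2) = +18.4 kJ
(4) reversed: +46.1 kJ
ΔH = (+725.4) + (+18.4) + (+46.1) = 789.9 kJ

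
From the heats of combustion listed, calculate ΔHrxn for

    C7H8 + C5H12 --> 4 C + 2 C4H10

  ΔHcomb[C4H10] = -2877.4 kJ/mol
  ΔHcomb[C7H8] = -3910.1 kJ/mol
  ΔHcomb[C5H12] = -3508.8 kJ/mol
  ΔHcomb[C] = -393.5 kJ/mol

With combustion enthalpies, reactants minus products:
= [1·(-3910.1) + 1·(-3508.8)] − [4·(-393.5) + 2·(-2877.4)]
= -90.1 kJ/mol

ΔHrxn = -90.1 kJ/mol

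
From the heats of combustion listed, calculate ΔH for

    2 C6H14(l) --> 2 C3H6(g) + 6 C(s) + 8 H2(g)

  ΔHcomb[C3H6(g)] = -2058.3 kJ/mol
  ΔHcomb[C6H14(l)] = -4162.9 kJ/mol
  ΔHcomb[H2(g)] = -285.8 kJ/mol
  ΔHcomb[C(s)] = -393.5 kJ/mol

Using ΔH = Σ nΔHc°(reactants) − Σ nΔHc°(products):
= [2·(-4162.9)] − [2·(-2058.3) + 6·(-393.5) + 8·(-285.8)]
= 438.2 kJ/mol

ΔH = 438.2 kJ/mol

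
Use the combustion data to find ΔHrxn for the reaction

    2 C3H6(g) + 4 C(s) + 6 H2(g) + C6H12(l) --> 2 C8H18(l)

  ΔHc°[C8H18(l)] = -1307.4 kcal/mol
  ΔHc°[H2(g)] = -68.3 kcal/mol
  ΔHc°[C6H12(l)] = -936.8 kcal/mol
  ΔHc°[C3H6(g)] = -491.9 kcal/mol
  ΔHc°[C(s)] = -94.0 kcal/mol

ΔHrxn = -91.6 kcal/mol

Using ΔH = Σ nΔHc°(reactants) − Σ nΔHc°(products):
= [2·(-491.9) + 4·(-94.0) + 6·(-68.3) + 1·(-936.8)] − [2·(-1307.4)]
= -91.6 kcal/mol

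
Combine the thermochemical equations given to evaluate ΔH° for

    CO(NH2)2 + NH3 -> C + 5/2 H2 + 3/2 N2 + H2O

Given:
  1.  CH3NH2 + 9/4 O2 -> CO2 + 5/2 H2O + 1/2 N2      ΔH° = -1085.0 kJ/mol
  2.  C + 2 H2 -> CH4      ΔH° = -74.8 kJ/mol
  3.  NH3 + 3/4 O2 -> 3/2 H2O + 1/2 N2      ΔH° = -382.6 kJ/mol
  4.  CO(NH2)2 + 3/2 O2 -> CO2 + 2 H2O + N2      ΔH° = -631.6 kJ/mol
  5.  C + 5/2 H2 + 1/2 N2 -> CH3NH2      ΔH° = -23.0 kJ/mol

ΔH° = 93.8 kJ/mol

eq. 1 reversed: +1085.0 kJ/mol
eq. 2: not needed.
eq. 3 as written: -382.6 kJ/mol
eq. 4 as written: -631.6 kJ/mol
eq. 5 reversed: +23.0 kJ/mol
Since enthalpy is a state function, ΔH° = (-1)·(-1085.0) + (1)·(-382.6) + (1)·(-631.6) + (-1)·(-23.0) = 93.8 kJ/mol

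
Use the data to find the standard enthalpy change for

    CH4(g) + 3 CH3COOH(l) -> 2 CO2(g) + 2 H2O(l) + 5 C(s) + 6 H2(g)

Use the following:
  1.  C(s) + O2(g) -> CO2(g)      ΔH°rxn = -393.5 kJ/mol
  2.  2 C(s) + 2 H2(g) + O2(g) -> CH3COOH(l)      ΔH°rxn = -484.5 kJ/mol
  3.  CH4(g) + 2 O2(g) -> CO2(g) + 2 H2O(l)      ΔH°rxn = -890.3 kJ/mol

ΔH°rxn = 169.7 kJ/mol

eq. 1 as written: -393.5 kJ/mol
eq. 2 reversed and × 3: (-3)·(-484.5) = +1453.5 kJ/mol
eq. 3 as written: -890.3 kJ/mol
ΔH°rxn = (1)·(-393.5) + (-3)·(-484.5) + (1)·(-890.3) = 169.7 kJ/mol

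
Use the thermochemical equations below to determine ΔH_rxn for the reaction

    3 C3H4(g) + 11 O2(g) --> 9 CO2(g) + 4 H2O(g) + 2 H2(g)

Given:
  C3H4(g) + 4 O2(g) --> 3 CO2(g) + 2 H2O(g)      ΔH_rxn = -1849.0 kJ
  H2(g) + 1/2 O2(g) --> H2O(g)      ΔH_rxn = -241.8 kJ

ΔH_rxn = -5063.4 kJ

equation 1 × 3 (scale by 3 for the 3 C3H4(g)): (3)·(-1849.0) = -5547.0 kJ
equation 2 reversed and × 2 (reverse to put H2(g) on the product side; ×2 to match 2 H2(g) in the target): (-2)·(-241.8) = +483.6 kJ
ΔH_rxn = (-5547.0) + (+483.6) = -5063.4 kJ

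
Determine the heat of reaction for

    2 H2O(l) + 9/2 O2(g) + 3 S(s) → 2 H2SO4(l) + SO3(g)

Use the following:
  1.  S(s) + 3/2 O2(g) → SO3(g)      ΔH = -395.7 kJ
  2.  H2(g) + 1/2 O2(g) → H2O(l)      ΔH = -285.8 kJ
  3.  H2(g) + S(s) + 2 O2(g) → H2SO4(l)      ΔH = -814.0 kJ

ΔH = -1452.1 kJ

eq. 1 as written: -395.7 kJ
eq. 2 reversed and × 2: (-2)·(-285.8) = +571.6 kJ
eq. 3 × 2: (2)·(-814.0) = -1628.0 kJ
ΔH = (1)·(-395.7) + (-2)·(-285.8) + (2)·(-814.0) = -1452.1 kJ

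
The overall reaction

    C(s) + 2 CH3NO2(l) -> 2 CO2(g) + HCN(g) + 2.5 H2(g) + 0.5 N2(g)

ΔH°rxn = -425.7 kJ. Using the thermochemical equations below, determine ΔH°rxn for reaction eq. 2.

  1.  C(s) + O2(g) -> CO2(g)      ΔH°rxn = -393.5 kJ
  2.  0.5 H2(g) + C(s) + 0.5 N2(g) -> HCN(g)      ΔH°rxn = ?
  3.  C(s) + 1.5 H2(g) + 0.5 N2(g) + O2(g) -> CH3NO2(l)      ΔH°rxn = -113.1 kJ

eq. 1 × 2 (×2 to match 2 CO2(g) in the target): (2)·(-393.5) = -787.0 kJ
eq. 2 as written (HCN(g) already on the product side): contributes x
eq. 3 reversed and × 2 (reverse to put CH3NO2(l) on the reactant side; scale by 2 for the 2 CH3NO2(l)): (-2)·(-113.1) = +226.2 kJ
-425.7 = (-787.0) + (+226.2) + x
x = (-425.7 − (-560.8)) / (1) = 135.1 kJ

ΔH°rxn = 135.1 kJ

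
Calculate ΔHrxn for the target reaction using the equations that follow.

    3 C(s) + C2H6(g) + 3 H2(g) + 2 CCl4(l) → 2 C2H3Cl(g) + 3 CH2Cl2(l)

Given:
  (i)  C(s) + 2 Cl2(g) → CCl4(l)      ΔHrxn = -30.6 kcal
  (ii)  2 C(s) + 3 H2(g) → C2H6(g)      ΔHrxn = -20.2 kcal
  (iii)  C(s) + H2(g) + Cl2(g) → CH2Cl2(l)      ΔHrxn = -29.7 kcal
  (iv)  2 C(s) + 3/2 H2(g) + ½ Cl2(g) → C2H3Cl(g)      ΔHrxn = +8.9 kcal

(i) reversed and × 2: (-2)·(-30.6) = +61.2 kcal
(ii) reversed: +20.2 kcal
(iii) × 3: (3)·(-29.7) = -89.1 kcal
(iv) × 2: (2)·(+8.9) = +17.8 kcal
Combining the equations, ΔHrxn = (-2)·(-30.6) + (-1)·(-20.2) + (3)·(-29.7) + (2)·(+8.9) = 10.1 kcal

ΔHrxn = 10.1 kcal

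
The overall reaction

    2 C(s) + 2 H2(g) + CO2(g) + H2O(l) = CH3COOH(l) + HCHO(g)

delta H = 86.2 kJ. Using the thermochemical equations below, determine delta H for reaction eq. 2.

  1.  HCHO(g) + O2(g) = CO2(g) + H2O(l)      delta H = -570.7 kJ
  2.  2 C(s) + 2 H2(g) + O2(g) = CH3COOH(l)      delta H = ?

delta H = -484.5 kJ

eq. 1 reversed (HCHO(g) must end up as a product): +570.7 kJ
eq. 2 as written (CH3COOH(l) already on the product side): contributes x
+86.2 = (+570.7) + x
x = (+86.2 − (+570.7)) / (1) = -484.5 kJ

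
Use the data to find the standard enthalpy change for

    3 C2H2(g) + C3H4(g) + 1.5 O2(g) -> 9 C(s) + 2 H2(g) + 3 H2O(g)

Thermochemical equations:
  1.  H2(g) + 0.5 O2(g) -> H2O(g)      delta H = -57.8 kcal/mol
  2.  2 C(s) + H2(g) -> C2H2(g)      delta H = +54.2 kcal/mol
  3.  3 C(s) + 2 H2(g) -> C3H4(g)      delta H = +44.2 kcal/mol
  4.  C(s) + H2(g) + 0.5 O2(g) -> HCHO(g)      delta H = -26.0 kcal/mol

eq. 1 × 3 (×3 to match 3 H2O(g) in the target): (3)·(-57.8) = -173.4 kcal/mol
eq. 2 reversed and × 3 (C2H2(g) must end up as a reactant; ×3 to match 3 C2H2(g) in the target): (-3)·(+54.2) = -162.6 kcal/mol
eq. 3 reversed (reverse to put C3H4(g) on the reactant side): -44.2 kcal/mol
eq. 4: not needed (HCHO(g) appears nowhere else).
delta H = (3)·(-57.8) + (-3)·(+54.2) + (-1)·(+44.2) = -380.2 kcal/mol

delta H = -380.2 kcal/mol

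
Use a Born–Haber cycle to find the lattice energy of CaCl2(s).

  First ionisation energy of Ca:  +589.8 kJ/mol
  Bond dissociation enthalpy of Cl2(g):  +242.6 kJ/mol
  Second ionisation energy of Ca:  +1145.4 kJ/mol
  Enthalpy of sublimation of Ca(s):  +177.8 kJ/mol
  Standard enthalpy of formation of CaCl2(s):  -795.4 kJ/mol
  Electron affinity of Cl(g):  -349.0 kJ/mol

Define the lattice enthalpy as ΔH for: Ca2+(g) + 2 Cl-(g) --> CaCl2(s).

U = -2253.0 kJ/mol

ΔHf° = 1·ΔHsub + 1·(ΣIE) + 1·D(Cl2) + 2·EA + U
-795.4 = 1·(+177.8) + 1·(+1735.2) + 1·(+242.6) + 2·(-349.0) + U
U = -795.4 − (+1457.6) = -2253.0 kJ/mol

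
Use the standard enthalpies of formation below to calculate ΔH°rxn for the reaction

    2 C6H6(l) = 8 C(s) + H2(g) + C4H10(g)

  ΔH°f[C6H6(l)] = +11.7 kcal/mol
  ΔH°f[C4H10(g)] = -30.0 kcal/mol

Products: 8·(+0.0) + 1·(+0.0) + 1·(-30.0) = -30.0
Reactants: 2·(+11.7) = +23.4
ΔH°rxn = (-30.0) − (+23.4) = -53.4 kcal/mol

ΔH°rxn = -53.4 kcal/mol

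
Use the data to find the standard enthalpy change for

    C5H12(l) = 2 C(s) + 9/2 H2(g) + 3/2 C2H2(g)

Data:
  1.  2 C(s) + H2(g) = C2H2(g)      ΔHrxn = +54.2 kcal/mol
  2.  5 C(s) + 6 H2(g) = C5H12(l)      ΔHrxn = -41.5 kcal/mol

ΔHrxn = 122.8 kcal/mol

eq. 1 × 3/2 (scale by 3/2 for the 3/2 C2H2(g)): (3/2)·(+54.2) = +81.3 kcal/mol
eq. 2 reversed (C5H12(l) must end up as a reactant): +41.5 kcal/mol
Combining the equations, ΔHrxn = (+81.3) + (+41.5) = 122.8 kcal/mol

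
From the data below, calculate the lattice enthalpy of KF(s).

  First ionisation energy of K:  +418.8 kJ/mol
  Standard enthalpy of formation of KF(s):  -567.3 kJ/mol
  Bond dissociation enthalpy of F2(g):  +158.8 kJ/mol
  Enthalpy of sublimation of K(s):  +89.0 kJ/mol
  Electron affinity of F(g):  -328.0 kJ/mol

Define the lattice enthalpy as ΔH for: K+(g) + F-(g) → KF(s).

U = -826.5 kJ/mol

ΔHf° = 1·ΔHsub + 1·(ΣIE) + 1/2·D(F2) + 1·EA + U
-567.3 = 1·(+89.0) + 1·(+418.8) + 1/2·(+158.8) + 1·(-328.0) + U
U = -567.3 − (+259.2) = -826.5 kJ/mol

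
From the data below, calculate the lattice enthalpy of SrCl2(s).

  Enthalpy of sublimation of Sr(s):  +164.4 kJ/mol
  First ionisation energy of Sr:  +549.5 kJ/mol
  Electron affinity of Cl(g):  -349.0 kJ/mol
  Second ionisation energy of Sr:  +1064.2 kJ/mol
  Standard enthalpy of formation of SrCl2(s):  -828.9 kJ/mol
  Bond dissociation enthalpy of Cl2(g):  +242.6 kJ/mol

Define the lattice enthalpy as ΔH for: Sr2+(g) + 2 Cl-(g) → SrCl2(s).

ΔHf° = 1·ΔHsub + 1·(ΣIE) + 1·D(Cl2) + 2·EA + U
-828.9 = 1·(+164.4) + 1·(+1613.7) + 1·(+242.6) + 2·(-349.0) + U
U = -828.9 − (+1322.7) = -2151.6 kJ/mol

U = -2151.6 kJ/mol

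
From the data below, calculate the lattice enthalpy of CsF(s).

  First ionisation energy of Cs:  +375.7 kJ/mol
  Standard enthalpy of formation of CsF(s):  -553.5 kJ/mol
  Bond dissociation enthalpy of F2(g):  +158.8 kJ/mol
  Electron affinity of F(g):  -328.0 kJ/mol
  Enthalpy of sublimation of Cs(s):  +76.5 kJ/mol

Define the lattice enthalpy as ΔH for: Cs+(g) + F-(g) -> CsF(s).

U = -757.1 kJ/mol

ΔHf° = 1·ΔHsub + 1·(ΣIE) + 1/2·D(F2) + 1·EA + U
-553.5 = 1·(+76.5) + 1·(+375.7) + 1/2·(+158.8) + 1·(-328.0) + U
U = -553.5 − (+203.6) = -757.1 kJ/mol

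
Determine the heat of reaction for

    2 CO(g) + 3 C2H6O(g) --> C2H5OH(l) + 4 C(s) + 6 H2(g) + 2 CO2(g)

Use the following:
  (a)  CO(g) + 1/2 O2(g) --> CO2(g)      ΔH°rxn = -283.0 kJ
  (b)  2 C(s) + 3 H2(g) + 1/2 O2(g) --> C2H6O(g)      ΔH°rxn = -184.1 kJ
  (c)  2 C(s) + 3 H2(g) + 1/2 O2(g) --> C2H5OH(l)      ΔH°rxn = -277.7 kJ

ΔH°rxn = -291.4 kJ

(a) × 2: (2)·(-283.0) = -566.0 kJ
(b) reversed and × 3: (-3)·(-184.1) = +552.3 kJ
(c) as written: -277.7 kJ
ΔH°rxn = (2)·(-283.0) + (-3)·(-184.1) + (1)·(-277.7) = -291.4 kJ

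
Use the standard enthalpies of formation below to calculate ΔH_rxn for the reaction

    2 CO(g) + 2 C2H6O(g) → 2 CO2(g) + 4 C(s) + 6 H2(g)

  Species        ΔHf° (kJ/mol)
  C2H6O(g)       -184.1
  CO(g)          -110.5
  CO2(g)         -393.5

ΔH_rxn = -197.8 kJ/mol

Products: 2·(-393.5) + 4·(+0.0) + 6·(+0.0) = -787.0
Reactants: 2·(-110.5) + 2·(-184.1) = -589.2
ΔH_rxn = (-787.0) − (-589.2) = -197.8 kJ/mol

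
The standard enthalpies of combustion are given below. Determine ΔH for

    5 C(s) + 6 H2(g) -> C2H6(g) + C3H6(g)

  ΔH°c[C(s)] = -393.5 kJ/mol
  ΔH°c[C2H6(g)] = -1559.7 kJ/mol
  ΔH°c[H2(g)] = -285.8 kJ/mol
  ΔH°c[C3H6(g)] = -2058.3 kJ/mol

ΔH = -64.3 kJ/mol

Using ΔH = Σ nΔHc°(reactants) − Σ nΔHc°(products):
= [5·(-393.5) + 6·(-285.8)] − [1·(-1559.7) + 1·(-2058.3)]
= -64.3 kJ/mol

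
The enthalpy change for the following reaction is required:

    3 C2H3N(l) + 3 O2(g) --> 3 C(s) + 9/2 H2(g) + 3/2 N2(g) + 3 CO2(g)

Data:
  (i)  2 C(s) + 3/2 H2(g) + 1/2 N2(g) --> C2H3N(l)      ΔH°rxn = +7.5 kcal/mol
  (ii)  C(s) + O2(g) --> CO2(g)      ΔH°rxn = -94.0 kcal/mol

(i) reversed and × 3: (-3)·(+7.5) = -22.5 kcal/mol
(ii) × 3: (3)·(-94.0) = -282.0 kcal/mol
By Hess's law, ΔH°rxn = (-22.5) + (-282.0) = -304.5 kcal/mol

ΔH°rxn = -304.5 kcal/mol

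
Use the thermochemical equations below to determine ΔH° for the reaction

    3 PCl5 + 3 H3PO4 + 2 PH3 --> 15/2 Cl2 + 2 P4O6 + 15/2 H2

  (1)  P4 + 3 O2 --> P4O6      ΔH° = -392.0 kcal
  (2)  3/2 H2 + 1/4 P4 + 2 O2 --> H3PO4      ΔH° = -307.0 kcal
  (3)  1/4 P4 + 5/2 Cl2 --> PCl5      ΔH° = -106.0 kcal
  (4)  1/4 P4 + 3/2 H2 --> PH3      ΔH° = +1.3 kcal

(1) × 2 (scale by 2 for the 2 P4O6): (2)·(-392.0) = -784.0 kcal
(2) reversed and × 3 (H3PO4 must end up as a reactant; ×3 to match 3 H3PO4 in the target): (-3)·(-307.0) = +921.0 kcal
(3) reversed and × 3 (reverse to put PCl5 on the reactant side; scale by 3 for the 3 PCl5): (-3)·(-106.0) = +318.0 kcal
(4) reversed and × 2 (PH3 must end up as a reactant; scale by 2 for the 2 PH3): (-2)·(+1.3) = -2.6 kcal
ΔH° = (-784.0) + (+921.0) + (+318.0) + (-2.6) = 452.4 kcal

ΔH° = 452.4 kcal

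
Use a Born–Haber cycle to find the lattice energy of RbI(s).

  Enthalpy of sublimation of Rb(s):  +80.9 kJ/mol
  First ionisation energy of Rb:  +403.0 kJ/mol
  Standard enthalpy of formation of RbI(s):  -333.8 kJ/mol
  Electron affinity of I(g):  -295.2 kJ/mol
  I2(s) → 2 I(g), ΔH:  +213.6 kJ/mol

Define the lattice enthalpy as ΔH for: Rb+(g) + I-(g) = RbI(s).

ΔHf° = 1·ΔHsub + 1·(ΣIE) + 1/2·D(I2) + 1·EA + U
-333.8 = 1·(+80.9) + 1·(+403.0) + 1/2·(+213.6) + 1·(-295.2) + U
U = -333.8 − (+295.5) = -629.3 kJ/mol

U = -629.3 kJ/mol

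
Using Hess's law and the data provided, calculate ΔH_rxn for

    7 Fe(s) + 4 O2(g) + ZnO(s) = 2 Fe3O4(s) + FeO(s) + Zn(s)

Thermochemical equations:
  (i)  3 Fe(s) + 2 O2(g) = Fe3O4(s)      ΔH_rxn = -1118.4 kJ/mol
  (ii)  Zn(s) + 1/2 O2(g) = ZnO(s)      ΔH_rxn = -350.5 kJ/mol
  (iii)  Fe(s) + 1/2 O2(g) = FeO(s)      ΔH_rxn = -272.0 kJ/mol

ΔH_rxn = -2158.3 kJ/mol

(i) × 2 (scale by 2 for the 2 Fe3O4(s)): (2)·(-1118.4) = -2236.8 kJ/mol
(ii) reversed (ZnO(s) must end up as a reactant): +350.5 kJ/mol
(iii) as written (FeO(s) already on the product side): -272.0 kJ/mol
ΔH_rxn = (-2236.8) + (+350.5) + (-272.0) = -2158.3 kJ/mol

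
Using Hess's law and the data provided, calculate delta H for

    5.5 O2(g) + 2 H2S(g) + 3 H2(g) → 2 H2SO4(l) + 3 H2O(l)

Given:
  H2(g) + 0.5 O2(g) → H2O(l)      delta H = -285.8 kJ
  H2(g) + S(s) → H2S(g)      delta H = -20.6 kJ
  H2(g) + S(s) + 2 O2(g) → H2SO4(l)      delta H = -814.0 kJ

equation 1 × 3 (×3 to match 3 H2O(l) in the target): (3)·(-285.8) = -857.4 kJ
equation 2 reversed and × 2 (reverse to put H2S(g) on the reactant side; scale by 2 for the 2 H2S(g)): (-2)·(-20.6) = +41.2 kJ
equation 3 × 2 (scale by 2 for the 2 H2SO4(l)): (2)·(-814.0) = -1628.0 kJ
delta H = (3)·(-285.8) + (-2)·(-20.6) + (2)·(-814.0) = -2444.2 kJ

delta H = -2444.2 kJ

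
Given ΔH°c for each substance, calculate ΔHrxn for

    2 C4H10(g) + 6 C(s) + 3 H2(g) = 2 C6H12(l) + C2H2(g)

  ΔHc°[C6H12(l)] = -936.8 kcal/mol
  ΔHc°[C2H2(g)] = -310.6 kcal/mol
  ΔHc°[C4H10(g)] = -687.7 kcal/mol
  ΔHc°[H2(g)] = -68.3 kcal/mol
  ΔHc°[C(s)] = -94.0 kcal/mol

With combustion enthalpies, reactants minus products:
= [2·(-687.7) + 6·(-94.0) + 3·(-68.3)] − [2·(-936.8) + 1·(-310.6)]
= 39.9 kcal/mol

ΔHrxn = 39.9 kcal/mol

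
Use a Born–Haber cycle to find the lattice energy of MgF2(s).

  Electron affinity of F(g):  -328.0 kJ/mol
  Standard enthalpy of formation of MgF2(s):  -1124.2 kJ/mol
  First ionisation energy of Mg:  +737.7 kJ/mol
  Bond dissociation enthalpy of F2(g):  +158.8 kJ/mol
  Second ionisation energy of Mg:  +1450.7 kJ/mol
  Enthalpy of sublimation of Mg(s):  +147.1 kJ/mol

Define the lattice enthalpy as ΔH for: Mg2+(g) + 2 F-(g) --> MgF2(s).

U = -2962.5 kJ/mol

ΔHf° = 1·ΔHsub + 1·(ΣIE) + 1·D(F2) + 2·EA + U
-1124.2 = 1·(+147.1) + 1·(+2188.4) + 1·(+158.8) + 2·(-328.0) + U
U = -1124.2 − (+1838.3) = -2962.5 kJ/mol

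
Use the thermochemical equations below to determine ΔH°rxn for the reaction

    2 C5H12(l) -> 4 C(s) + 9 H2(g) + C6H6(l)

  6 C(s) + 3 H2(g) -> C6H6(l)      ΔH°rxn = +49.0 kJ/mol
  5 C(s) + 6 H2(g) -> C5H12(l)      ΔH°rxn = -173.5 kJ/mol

ΔH°rxn = 396.0 kJ/mol

equation 1 as written: +49.0 kJ/mol
equation 2 reversed and × 2: (-2)·(-173.5) = +347.0 kJ/mol
ΔH°rxn = (1)·(+49.0) + (-2)·(-173.5) = 396.0 kJ/mol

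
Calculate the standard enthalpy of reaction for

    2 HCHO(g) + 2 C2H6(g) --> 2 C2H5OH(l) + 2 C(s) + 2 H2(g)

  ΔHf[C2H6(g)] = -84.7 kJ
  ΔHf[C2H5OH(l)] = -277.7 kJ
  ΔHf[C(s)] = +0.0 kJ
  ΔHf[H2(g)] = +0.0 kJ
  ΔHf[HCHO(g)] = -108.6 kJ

Products: 2·(-277.7) + 2·(+0.0) + 2·(+0.0) = -555.4
Reactants: 2·(-108.6) + 2·(-84.7) = -386.6
ΔH_rxn = (-555.4) − (-386.6) = -168.8 kJ

ΔH_rxn = -168.8 kJ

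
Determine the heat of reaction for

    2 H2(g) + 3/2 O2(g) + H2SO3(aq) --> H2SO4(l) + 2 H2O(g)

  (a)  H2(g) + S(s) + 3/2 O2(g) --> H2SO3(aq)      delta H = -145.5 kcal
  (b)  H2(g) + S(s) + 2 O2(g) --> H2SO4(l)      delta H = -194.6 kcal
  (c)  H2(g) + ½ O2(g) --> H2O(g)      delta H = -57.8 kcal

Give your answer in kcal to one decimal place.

(a) reversed: +145.5 kcal
(b) as written: -194.6 kcal
(c) × 2: (2)·(-57.8) = -115.6 kcal
Since enthalpy is a state function, delta H = (-1)·(-145.5) + (1)·(-194.6) + (2)·(-57.8) = -164.7 kcal

delta H = -164.7 kcal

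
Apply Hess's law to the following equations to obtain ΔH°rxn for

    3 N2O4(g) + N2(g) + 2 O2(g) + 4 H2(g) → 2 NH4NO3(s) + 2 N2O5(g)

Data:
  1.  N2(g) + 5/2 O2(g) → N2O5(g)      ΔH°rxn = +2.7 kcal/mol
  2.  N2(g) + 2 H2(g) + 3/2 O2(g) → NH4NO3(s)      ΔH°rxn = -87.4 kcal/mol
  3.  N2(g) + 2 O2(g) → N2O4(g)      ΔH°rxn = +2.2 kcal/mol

ΔH°rxn = -176.0 kcal/mol

eq. 1 × 2 (×2 to match 2 N2O5(g) in the target): (2)·(+2.7) = +5.4 kcal/mol
eq. 2 × 2 (×2 to match 2 NH4NO3(s) in the target): (2)·(-87.4) = -174.8 kcal/mol
eq. 3 reversed and × 3 (N2O4(g) must end up as a reactant; ×3 to match 3 N2O4(g) in the target): (-3)·(+2.2) = -6.6 kcal/mol
ΔH°rxn = (2)·(+2.7) + (2)·(-87.4) + (-3)·(+2.2) = -176.0 kcal/mol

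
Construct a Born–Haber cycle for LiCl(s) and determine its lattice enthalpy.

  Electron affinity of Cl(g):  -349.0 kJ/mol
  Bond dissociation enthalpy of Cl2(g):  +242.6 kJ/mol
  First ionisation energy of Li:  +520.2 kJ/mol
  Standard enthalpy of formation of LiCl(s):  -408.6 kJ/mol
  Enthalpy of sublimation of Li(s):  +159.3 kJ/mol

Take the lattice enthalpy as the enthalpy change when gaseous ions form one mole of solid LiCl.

ΔHf° = 1·ΔHsub + 1·(ΣIE) + 1/2·D(Cl2) + 1·EA + U
-408.6 = 1·(+159.3) + 1·(+520.2) + 1/2·(+242.6) + 1·(-349.0) + U
U = -408.6 − (+451.8) = -860.4 kJ/mol

U = -860.4 kJ/mol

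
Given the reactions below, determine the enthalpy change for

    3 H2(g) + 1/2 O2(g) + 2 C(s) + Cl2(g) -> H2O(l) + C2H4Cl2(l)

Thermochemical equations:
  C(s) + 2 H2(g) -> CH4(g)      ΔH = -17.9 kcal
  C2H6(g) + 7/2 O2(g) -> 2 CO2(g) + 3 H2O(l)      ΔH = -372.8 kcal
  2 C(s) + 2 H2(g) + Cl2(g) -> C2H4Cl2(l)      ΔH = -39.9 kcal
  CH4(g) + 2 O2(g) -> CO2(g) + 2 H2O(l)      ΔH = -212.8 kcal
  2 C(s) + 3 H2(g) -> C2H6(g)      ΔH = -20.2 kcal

equation 1 × 2: (2)·(-17.9) = -35.8 kcal
equation 2 reversed: +372.8 kcal
equation 3 as written: -39.9 kcal
equation 4 × 2: (2)·(-212.8) = -425.6 kcal
equation 5 reversed: +20.2 kcal
ΔH = (2)·(-17.9) + (-1)·(-372.8) + (1)·(-39.9) + (2)·(-212.8) + (-1)·(-20.2) = -108.3 kcal

ΔH = -108.3 kcal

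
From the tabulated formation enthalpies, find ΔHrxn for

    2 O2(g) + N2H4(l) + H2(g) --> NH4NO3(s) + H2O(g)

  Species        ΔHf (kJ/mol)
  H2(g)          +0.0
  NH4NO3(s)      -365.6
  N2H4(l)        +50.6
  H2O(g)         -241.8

ΔHrxn = -658.0 kJ/mol

ΔH°rxn = Σ nΔHf°(products) − Σ nΔHf°(reactants).
Products: 1·(-365.6) + 1·(-241.8) = -607.4
Reactants: 2·(+0.0) + 1·(+50.6) + 1·(+0.0) = +50.6
ΔHrxn = (-607.4) − (+50.6) = -658.0 kJ/mol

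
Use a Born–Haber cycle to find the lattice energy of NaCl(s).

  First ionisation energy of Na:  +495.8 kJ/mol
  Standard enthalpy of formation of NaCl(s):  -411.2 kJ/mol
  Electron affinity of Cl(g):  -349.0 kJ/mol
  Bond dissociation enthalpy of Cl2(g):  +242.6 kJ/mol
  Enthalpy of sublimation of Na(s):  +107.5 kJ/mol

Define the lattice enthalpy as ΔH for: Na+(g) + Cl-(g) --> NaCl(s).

U = -786.8 kJ/mol

ΔHf° = 1·ΔHsub + 1·(ΣIE) + 1/2·D(Cl2) + 1·EA + U
-411.2 = 1·(+107.5) + 1·(+495.8) + 1/2·(+242.6) + 1·(-349.0) + U
U = -411.2 − (+375.6) = -786.8 kJ/mol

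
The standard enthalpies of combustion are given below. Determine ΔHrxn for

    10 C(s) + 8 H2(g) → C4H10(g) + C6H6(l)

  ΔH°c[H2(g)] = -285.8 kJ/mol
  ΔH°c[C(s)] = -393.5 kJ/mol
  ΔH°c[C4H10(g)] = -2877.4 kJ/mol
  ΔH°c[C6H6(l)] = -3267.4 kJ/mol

ΔHrxn = -76.6 kJ/mol

Using ΔH = Σ nΔHc°(reactants) − Σ nΔHc°(products):
= [10·(-393.5) + 8·(-285.8)] − [1·(-2877.4) + 1·(-3267.4)]
= -76.6 kJ/mol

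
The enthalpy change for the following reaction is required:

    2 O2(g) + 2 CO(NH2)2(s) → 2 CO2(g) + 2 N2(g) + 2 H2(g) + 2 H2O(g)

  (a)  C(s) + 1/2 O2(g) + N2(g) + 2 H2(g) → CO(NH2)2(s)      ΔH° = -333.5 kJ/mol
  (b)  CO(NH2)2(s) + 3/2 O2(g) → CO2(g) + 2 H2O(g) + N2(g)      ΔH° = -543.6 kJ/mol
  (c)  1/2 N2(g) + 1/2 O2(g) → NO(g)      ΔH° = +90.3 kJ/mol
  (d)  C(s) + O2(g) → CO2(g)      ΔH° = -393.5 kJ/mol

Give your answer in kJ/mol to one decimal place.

(a) reversed: +333.5 kJ/mol
(b) as written: -543.6 kJ/mol
(c): not needed.
(d) as written: -393.5 kJ/mol
ΔH° = (-1)·(-333.5) + (1)·(-543.6) + (1)·(-393.5) = -603.6 kJ/mol

ΔH° = -603.6 kJ/mol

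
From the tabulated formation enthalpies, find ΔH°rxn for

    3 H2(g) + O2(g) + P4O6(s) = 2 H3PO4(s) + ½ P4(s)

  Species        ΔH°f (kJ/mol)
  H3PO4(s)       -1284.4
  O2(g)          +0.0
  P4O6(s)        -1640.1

ΔH°rxn = Σ nΔHf°(products) − Σ nΔHf°(reactants).
Products: 2·(-1284.4) + 1/2·(+0.0) = -2568.8
Reactants: 3·(+0.0) + 1·(+0.0) + 1·(-1640.1) = -1640.1
ΔH°rxn = (-2568.8) − (-1640.1) = -928.7 kJ/mol

ΔH°rxn = -928.7 kJ/mol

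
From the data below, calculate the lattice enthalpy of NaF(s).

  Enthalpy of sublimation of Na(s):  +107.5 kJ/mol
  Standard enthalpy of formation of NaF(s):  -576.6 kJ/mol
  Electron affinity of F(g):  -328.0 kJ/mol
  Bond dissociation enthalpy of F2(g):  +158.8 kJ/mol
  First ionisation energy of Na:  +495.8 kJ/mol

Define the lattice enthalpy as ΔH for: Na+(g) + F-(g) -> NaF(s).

ΔHf° = 1·ΔHsub + 1·(ΣIE) + 1/2·D(F2) + 1·EA + U
-576.6 = 1·(+107.5) + 1·(+495.8) + 1/2·(+158.8) + 1·(-328.0) + U
U = -576.6 − (+354.7) = -931.3 kJ/mol

U = -931.3 kJ/mol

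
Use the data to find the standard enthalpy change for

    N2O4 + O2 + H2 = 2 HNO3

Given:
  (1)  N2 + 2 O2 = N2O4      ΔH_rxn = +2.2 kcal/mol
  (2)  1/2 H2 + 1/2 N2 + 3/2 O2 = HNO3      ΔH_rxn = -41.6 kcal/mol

ΔH_rxn = -85.4 kcal/mol

(1) reversed (N2O4 must end up as a reactant): -2.2 kcal/mol
(2) × 2 (×2 to match 2 HNO3 in the target): (2)·(-41.6) = -83.2 kcal/mol
ΔH_rxn = (-2.2) + (-83.2) = -85.4 kcal/mol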